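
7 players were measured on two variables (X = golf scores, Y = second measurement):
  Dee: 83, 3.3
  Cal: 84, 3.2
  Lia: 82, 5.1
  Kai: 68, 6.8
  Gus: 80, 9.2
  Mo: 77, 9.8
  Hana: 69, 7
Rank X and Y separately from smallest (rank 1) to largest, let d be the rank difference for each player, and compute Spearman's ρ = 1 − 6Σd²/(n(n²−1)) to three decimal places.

Ranks of variable 1: 6, 7, 5, 1, 4, 3, 2
Ranks of variable 2: 2, 1, 3, 4, 6, 7, 5
d = r₁ − r₂: 4, 6, 2, -3, -2, -4, -3
d²: 16, 36, 4, 9, 4, 16, 9; Σd² = 94
ρ = 1 − 6·94/(7·48) = 1 − 564/336 = -0.679

-0.679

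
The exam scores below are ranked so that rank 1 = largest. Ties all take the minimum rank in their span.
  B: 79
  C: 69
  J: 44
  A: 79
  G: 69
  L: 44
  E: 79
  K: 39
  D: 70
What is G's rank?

5

Sorted (descending): 79, 79, 79, 70, 69, 69, 44, 44, 39
The 3 values of 79 occupy positions 1–3 → each gets rank 1.
The 2 values of 69 occupy positions 5–6 → each gets rank 5.
The 2 values of 44 occupy positions 7–8 → each gets rank 7.
G has value 69 → rank 5.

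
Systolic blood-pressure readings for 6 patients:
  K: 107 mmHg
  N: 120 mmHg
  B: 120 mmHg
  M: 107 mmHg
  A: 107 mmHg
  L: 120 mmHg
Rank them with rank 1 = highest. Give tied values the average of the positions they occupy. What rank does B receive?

Sorted (descending): 120, 120, 120, 107, 107, 107
The 3 values of 120 occupy positions 1–3 → average rank 2.
The 3 values of 107 occupy positions 4–6 → average rank 5.
B has value 120 mmHg → rank 2.

2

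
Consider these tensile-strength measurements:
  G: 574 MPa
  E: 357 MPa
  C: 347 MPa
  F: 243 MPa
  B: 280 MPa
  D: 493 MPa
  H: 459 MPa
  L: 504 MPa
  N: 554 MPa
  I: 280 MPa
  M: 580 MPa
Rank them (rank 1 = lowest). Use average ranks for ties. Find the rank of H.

Sorted (ascending): 243, 280, 280, 347, 357, 459, 493, 504, 554, 574, 580
The 2 values of 280 occupy positions 2–3 → average rank (2+3)/2 = 2.5.
H has value 459 MPa → rank 6.

6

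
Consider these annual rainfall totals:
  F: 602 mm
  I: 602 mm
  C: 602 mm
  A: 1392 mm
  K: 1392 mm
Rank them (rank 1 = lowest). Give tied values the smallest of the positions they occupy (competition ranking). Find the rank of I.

1

Sorted (ascending): 602, 602, 602, 1392, 1392
The 3 values of 602 occupy positions 1–3 → each gets rank 1.
The 2 values of 1392 occupy positions 4–5 → each gets rank 4.
I has value 602 mm → rank 1.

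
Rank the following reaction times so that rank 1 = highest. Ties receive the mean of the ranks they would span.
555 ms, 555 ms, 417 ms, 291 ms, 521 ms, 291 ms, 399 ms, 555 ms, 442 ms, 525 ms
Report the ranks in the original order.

2, 2, 7, 9.5, 5, 9.5, 8, 2, 6, 4

Sorted (descending): 555, 555, 555, 525, 521, 442, 417, 399, 291, 291
The 3 values of 555 occupy positions 1–3 → average rank 2.
The 2 values of 291 occupy positions 9–10 → average rank (9+10)/2 = 9.5.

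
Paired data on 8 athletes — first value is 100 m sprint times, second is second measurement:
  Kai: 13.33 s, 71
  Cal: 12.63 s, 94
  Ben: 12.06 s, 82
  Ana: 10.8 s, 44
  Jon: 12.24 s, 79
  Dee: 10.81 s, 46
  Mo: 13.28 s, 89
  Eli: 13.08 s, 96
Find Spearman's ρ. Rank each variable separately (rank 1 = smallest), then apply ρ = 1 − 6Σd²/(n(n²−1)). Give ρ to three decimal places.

Ranks of variable 1: 8, 5, 3, 1, 4, 2, 7, 6
Ranks of variable 2: 3, 7, 5, 1, 4, 2, 6, 8
d = r₁ − r₂: 5, -2, -2, 0, 0, 0, 1, -2
d²: 25, 4, 4, 0, 0, 0, 1, 4; Σd² = 38
ρ = 1 − 6·38/(8·63) = 1 − 228/504 = 0.548

0.548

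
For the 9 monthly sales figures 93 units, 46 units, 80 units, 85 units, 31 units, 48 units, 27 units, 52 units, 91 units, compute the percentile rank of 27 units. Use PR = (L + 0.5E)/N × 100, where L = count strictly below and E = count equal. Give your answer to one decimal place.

5.6

N = 9.
Strictly below 27: 0. Equal to 27: 1.
PR = (0 + 0.5·1)/9 × 100 = 5.6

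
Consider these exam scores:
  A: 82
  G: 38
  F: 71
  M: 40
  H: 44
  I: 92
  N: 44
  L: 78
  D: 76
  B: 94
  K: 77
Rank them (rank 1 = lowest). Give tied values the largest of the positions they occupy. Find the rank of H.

Sorted (ascending): 38, 40, 44, 44, 71, 76, 77, 78, 82, 92, 94
The 2 values of 44 occupy positions 3–4 → each gets rank 4.
H has value 44 → rank 4.

4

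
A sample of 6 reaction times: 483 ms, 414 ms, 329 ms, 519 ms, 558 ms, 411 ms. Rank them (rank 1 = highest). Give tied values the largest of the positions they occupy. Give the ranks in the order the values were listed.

3, 4, 6, 2, 1, 5

Sorted (descending): 558, 519, 483, 414, 411, 329
No ties — each value takes its position as its rank.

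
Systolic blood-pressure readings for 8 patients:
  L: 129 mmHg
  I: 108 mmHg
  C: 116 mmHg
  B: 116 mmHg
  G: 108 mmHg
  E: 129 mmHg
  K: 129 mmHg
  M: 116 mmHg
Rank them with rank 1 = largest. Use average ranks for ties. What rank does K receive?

Sorted (descending): 129, 129, 129, 116, 116, 116, 108, 108
The 3 values of 129 occupy positions 1–3 → average rank 2.
The 3 values of 116 occupy positions 4–6 → average rank 5.
The 2 values of 108 occupy positions 7–8 → average rank (7+8)/2 = 7.5.
K has value 129 mmHg → rank 2.

2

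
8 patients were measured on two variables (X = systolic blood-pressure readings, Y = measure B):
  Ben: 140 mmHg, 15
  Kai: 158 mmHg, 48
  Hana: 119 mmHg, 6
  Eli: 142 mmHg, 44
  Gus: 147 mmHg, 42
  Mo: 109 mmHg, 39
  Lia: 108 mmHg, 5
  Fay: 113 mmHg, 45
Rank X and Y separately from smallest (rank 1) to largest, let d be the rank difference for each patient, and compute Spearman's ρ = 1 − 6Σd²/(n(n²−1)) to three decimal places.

Ranks of variable 1: 5, 8, 4, 6, 7, 2, 1, 3
Ranks of variable 2: 3, 8, 2, 6, 5, 4, 1, 7
d = r₁ − r₂: 2, 0, 2, 0, 2, -2, 0, -4
d²: 4, 0, 4, 0, 4, 4, 0, 16; Σd² = 32
ρ = 1 − 6·32/(8·63) = 1 − 192/504 = 0.619

0.619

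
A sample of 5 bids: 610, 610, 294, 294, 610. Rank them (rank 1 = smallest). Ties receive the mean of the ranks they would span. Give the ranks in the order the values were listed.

4, 4, 1.5, 1.5, 4

Sorted (ascending): 294, 294, 610, 610, 610
The 2 values of 294 occupy positions 1–2 → average rank (1+2)/2 = 1.5.
The 3 values of 610 occupy positions 3–5 → average rank 4.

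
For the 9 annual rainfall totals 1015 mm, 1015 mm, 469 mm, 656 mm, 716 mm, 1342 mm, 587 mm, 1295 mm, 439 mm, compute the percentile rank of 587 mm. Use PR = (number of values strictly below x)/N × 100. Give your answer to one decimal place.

22.2

N = 9.
Strictly below 587: 2. Equal to 587: 1.
PR = 2/9 × 100 = 22.2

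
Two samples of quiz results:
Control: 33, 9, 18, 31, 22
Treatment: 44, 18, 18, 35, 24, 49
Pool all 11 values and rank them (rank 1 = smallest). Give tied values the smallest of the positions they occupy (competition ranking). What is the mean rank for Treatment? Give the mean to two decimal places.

Sorted (ascending): 9, 18, 18, 18, 22, 24, 31, 33, 35, 44, 49
The 3 values of 18 occupy positions 2–4 → each gets rank 2.
Treatment values → pooled ranks: 44→10, 18→2, 18→2, 35→9, 24→6, 49→11
Mean rank = (10 + 2 + 2 + 9 + 6 + 11) / 6 = 6.67

6.67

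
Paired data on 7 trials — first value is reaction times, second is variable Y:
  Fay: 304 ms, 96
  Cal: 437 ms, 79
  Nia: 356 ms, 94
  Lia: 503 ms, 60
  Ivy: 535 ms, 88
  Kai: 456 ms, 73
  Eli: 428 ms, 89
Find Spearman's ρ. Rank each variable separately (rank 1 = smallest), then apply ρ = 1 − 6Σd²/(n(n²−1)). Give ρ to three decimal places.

-0.786

Ranks of variable 1: 1, 4, 2, 6, 7, 5, 3
Ranks of variable 2: 7, 3, 6, 1, 4, 2, 5
d = r₁ − r₂: -6, 1, -4, 5, 3, 3, -2
d²: 36, 1, 16, 25, 9, 9, 4; Σd² = 100
ρ = 1 − 6·100/(7·48) = 1 − 600/336 = -0.786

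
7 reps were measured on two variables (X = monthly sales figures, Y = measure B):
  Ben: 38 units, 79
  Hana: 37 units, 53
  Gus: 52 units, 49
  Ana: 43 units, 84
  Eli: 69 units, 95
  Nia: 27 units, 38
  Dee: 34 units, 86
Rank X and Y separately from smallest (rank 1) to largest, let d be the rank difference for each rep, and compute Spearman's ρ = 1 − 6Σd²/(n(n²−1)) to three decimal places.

0.429

Ranks of variable 1: 4, 3, 6, 5, 7, 1, 2
Ranks of variable 2: 4, 3, 2, 5, 7, 1, 6
d = r₁ − r₂: 0, 0, 4, 0, 0, 0, -4
d²: 0, 0, 16, 0, 0, 0, 16; Σd² = 32
ρ = 1 − 6·32/(7·48) = 1 − 192/336 = 0.429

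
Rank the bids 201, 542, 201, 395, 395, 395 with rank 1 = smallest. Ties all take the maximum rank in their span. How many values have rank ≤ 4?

Sorted (ascending): 201, 201, 395, 395, 395, 542
The 2 values of 201 occupy positions 1–2 → each gets rank 2.
The 3 values of 395 occupy positions 3–5 → each gets rank 5.
Ranks ≤ 4: {2, 2} → 2 values.

2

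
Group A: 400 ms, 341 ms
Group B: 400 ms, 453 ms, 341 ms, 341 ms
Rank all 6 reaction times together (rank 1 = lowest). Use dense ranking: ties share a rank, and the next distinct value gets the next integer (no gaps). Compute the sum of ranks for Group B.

Sorted (ascending): 341, 341, 341, 400, 400, 453
The 3 values of 341 share dense rank 1.
The 2 values of 400 share dense rank 2.
Remaining distinct values take the next consecutive integers.
Group B values → pooled ranks: 400→2, 453→3, 341→1, 341→1
Rank sum = 2 + 3 + 1 + 1 = 7

7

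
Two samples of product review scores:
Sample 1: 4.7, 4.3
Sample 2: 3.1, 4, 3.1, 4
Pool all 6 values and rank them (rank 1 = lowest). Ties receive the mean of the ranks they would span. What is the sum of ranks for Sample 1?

Sorted (ascending): 3.1, 3.1, 4, 4, 4.3, 4.7
The 2 values of 3.1 occupy positions 1–2 → average rank (1+2)/2 = 1.5.
The 2 values of 4 occupy positions 3–4 → average rank (3+4)/2 = 3.5.
Sample 1 values → pooled ranks: 4.7→6, 4.3→5
Rank sum = 6 + 5 = 11

11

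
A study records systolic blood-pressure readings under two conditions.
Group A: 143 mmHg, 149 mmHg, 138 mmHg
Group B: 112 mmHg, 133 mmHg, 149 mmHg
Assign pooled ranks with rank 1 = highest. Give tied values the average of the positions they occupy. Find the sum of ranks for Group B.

12.5

Sorted (descending): 149, 149, 143, 138, 133, 112
The 2 values of 149 occupy positions 1–2 → average rank (1+2)/2 = 1.5.
Group B values → pooled ranks: 112→6, 133→5, 149→1.5
Rank sum = 6 + 5 + 1.5 = 12.5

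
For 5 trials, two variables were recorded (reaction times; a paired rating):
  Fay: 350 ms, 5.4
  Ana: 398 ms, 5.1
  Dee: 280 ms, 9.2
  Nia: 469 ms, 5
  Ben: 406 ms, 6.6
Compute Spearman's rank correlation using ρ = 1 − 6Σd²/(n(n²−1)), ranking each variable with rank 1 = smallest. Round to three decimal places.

-0.700

Ranks of variable 1: 2, 3, 1, 5, 4
Ranks of variable 2: 3, 2, 5, 1, 4
d = r₁ − r₂: -1, 1, -4, 4, 0
d²: 1, 1, 16, 16, 0; Σd² = 34
ρ = 1 − 6·34/(5·24) = 1 − 204/120 = -0.700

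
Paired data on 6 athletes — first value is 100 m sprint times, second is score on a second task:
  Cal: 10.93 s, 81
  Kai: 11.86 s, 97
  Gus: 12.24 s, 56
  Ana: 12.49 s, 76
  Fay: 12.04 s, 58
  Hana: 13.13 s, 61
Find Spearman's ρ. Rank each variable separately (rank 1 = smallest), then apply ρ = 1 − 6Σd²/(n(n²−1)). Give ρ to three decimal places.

-0.486

Ranks of variable 1: 1, 2, 4, 5, 3, 6
Ranks of variable 2: 5, 6, 1, 4, 2, 3
d = r₁ − r₂: -4, -4, 3, 1, 1, 3
d²: 16, 16, 9, 1, 1, 9; Σd² = 52
ρ = 1 − 6·52/(6·35) = 1 − 312/210 = -0.486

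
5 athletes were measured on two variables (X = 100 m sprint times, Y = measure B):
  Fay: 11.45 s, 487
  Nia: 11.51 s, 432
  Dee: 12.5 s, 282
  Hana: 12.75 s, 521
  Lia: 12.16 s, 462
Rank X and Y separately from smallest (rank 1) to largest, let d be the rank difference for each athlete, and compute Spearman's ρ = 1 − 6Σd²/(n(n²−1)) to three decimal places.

0.100

Ranks of variable 1: 1, 2, 4, 5, 3
Ranks of variable 2: 4, 2, 1, 5, 3
d = r₁ − r₂: -3, 0, 3, 0, 0
d²: 9, 0, 9, 0, 0; Σd² = 18
ρ = 1 − 6·18/(5·24) = 1 − 108/120 = 0.100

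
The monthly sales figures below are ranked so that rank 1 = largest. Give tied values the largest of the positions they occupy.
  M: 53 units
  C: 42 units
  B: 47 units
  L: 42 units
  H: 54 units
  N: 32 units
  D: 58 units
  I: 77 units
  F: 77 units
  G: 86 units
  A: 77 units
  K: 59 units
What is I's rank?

Sorted (descending): 86, 77, 77, 77, 59, 58, 54, 53, 47, 42, 42, 32
The 3 values of 77 occupy positions 2–4 → each gets rank 4.
The 2 values of 42 occupy positions 10–11 → each gets rank 11.
I has value 77 units → rank 4.

4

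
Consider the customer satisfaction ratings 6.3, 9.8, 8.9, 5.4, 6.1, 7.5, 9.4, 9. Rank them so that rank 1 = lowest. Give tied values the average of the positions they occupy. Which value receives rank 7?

9.4

Sorted (ascending): 5.4, 6.1, 6.3, 7.5, 8.9, 9, 9.4, 9.8
No ties — each value takes its position as its rank.
Rank 7 → value 9.4.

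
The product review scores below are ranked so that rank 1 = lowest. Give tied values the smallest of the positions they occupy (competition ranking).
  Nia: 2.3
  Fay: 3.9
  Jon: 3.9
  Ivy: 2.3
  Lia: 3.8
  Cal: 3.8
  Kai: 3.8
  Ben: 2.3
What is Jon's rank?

7

Sorted (ascending): 2.3, 2.3, 2.3, 3.8, 3.8, 3.8, 3.9, 3.9
The 3 values of 2.3 occupy positions 1–3 → each gets rank 1.
The 3 values of 3.8 occupy positions 4–6 → each gets rank 4.
The 2 values of 3.9 occupy positions 7–8 → each gets rank 7.
Jon has value 3.9 → rank 7.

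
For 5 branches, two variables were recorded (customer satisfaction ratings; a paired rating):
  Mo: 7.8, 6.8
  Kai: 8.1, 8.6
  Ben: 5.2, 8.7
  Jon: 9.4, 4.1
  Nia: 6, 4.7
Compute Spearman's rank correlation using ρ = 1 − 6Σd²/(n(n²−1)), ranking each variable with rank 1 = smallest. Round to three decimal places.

Ranks of variable 1: 3, 4, 1, 5, 2
Ranks of variable 2: 3, 4, 5, 1, 2
d = r₁ − r₂: 0, 0, -4, 4, 0
d²: 0, 0, 16, 16, 0; Σd² = 32
ρ = 1 − 6·32/(5·24) = 1 − 192/120 = -0.600

-0.600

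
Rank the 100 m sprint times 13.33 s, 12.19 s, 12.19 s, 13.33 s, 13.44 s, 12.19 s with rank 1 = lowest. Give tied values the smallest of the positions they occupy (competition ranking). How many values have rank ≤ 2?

Sorted (ascending): 12.19, 12.19, 12.19, 13.33, 13.33, 13.44
The 3 values of 12.19 occupy positions 1–3 → each gets rank 1.
The 2 values of 13.33 occupy positions 4–5 → each gets rank 4.
Ranks ≤ 2: {1, 1, 1} → 3 values.

3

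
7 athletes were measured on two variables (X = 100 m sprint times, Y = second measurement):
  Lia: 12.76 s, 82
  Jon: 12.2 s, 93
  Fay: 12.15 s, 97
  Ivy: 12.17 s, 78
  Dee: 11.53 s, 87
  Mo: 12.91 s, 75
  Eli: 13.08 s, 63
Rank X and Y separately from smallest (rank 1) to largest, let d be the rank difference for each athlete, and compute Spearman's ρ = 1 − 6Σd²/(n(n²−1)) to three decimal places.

Ranks of variable 1: 5, 4, 2, 3, 1, 6, 7
Ranks of variable 2: 4, 6, 7, 3, 5, 2, 1
d = r₁ − r₂: 1, -2, -5, 0, -4, 4, 6
d²: 1, 4, 25, 0, 16, 16, 36; Σd² = 98
ρ = 1 − 6·98/(7·48) = 1 − 588/336 = -0.750

-0.750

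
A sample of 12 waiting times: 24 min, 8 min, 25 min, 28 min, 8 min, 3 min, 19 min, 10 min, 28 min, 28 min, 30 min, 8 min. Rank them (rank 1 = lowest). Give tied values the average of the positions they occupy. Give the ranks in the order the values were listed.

Sorted (ascending): 3, 8, 8, 8, 10, 19, 24, 25, 28, 28, 28, 30
The 3 values of 8 occupy positions 2–4 → average rank 3.
The 3 values of 28 occupy positions 9–11 → average rank 10.

7, 3, 8, 10, 3, 1, 6, 5, 10, 10, 12, 3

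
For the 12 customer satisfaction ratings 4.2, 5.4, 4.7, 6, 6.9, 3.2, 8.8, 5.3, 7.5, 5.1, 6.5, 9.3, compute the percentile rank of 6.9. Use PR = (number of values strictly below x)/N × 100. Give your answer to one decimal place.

N = 12.
Strictly below 6.9: 8. Equal to 6.9: 1.
PR = 8/12 × 100 = 66.7

66.7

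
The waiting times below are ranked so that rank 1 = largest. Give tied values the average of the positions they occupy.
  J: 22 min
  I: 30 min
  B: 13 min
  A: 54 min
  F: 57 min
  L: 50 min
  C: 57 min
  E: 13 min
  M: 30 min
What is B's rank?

8.5

Sorted (descending): 57, 57, 54, 50, 30, 30, 22, 13, 13
The 2 values of 57 occupy positions 1–2 → average rank (1+2)/2 = 1.5.
The 2 values of 30 occupy positions 5–6 → average rank (5+6)/2 = 5.5.
The 2 values of 13 occupy positions 8–9 → average rank (8+9)/2 = 8.5.
B has value 13 min → rank 8.5.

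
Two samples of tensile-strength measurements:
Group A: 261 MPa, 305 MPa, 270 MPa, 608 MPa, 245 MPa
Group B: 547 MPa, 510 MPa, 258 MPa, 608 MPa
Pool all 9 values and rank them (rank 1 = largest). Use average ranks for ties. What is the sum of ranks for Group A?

Sorted (descending): 608, 608, 547, 510, 305, 270, 261, 258, 245
The 2 values of 608 occupy positions 1–2 → average rank (1+2)/2 = 1.5.
Group A values → pooled ranks: 261→7, 305→5, 270→6, 608→1.5, 245→9
Rank sum = 7 + 5 + 6 + 1.5 + 9 = 28.5

28.5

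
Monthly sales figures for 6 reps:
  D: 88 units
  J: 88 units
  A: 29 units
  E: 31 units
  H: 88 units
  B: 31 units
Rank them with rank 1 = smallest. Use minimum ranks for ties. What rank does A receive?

Sorted (ascending): 29, 31, 31, 88, 88, 88
The 2 values of 31 occupy positions 2–3 → each gets rank 2.
The 3 values of 88 occupy positions 4–6 → each gets rank 4.
A has value 29 units → rank 1.

1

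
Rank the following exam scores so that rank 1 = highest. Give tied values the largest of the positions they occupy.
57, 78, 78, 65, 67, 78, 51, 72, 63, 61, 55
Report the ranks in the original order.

9, 3, 3, 6, 5, 3, 11, 4, 7, 8, 10

Sorted (descending): 78, 78, 78, 72, 67, 65, 63, 61, 57, 55, 51
The 3 values of 78 occupy positions 1–3 → each gets rank 3.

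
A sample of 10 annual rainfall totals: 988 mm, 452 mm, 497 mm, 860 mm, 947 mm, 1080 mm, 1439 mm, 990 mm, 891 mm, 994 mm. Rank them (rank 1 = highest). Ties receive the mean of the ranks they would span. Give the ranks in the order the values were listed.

Sorted (descending): 1439, 1080, 994, 990, 988, 947, 891, 860, 497, 452
No ties — each value takes its position as its rank.

5, 10, 9, 8, 6, 2, 1, 4, 7, 3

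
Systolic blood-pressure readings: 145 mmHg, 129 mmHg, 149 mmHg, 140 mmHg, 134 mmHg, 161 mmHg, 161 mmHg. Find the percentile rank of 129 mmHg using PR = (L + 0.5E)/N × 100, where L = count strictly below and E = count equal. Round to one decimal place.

7.1

N = 7.
Strictly below 129: 0. Equal to 129: 1.
PR = (0 + 0.5·1)/7 × 100 = 7.1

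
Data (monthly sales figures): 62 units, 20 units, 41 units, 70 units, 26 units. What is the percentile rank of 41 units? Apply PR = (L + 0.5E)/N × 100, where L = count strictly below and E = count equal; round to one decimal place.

N = 5.
Strictly below 41: 2. Equal to 41: 1.
PR = (2 + 0.5·1)/5 × 100 = 50.0

50.0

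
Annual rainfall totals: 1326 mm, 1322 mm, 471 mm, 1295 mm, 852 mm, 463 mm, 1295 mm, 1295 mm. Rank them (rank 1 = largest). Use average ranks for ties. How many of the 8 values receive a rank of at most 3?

2

Sorted (descending): 1326, 1322, 1295, 1295, 1295, 852, 471, 463
The 3 values of 1295 occupy positions 3–5 → average rank 4.
Ranks ≤ 3: {1, 2} → 2 values.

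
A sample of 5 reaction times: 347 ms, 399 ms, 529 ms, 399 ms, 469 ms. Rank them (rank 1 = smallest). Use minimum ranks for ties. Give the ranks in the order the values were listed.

1, 2, 5, 2, 4

Sorted (ascending): 347, 399, 399, 469, 529
The 2 values of 399 occupy positions 2–3 → each gets rank 2.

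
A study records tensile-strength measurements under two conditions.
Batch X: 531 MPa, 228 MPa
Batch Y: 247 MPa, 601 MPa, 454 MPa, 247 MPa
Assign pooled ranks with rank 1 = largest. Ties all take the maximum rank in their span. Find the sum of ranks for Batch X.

Sorted (descending): 601, 531, 454, 247, 247, 228
The 2 values of 247 occupy positions 4–5 → each gets rank 5.
Batch X values → pooled ranks: 531→2, 228→6
Rank sum = 2 + 6 = 8

8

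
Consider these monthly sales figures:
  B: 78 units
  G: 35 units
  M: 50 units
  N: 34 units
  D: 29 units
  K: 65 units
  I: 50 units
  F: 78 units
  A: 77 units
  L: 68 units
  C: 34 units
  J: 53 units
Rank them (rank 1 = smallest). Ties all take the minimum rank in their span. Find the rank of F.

Sorted (ascending): 29, 34, 34, 35, 50, 50, 53, 65, 68, 77, 78, 78
The 2 values of 34 occupy positions 2–3 → each gets rank 2.
The 2 values of 50 occupy positions 5–6 → each gets rank 5.
The 2 values of 78 occupy positions 11–12 → each gets rank 11.
F has value 78 units → rank 11.

11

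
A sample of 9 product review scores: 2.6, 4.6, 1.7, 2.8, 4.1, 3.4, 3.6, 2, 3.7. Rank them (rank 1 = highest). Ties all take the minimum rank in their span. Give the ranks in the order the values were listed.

7, 1, 9, 6, 2, 5, 4, 8, 3

Sorted (descending): 4.6, 4.1, 3.7, 3.6, 3.4, 2.8, 2.6, 2, 1.7
No ties — each value takes its position as its rank.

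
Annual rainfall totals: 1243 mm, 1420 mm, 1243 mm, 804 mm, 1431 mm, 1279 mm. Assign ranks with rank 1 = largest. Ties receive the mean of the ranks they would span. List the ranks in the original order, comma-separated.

Sorted (descending): 1431, 1420, 1279, 1243, 1243, 804
The 2 values of 1243 occupy positions 4–5 → average rank (4+5)/2 = 4.5.

4.5, 2, 4.5, 6, 1, 3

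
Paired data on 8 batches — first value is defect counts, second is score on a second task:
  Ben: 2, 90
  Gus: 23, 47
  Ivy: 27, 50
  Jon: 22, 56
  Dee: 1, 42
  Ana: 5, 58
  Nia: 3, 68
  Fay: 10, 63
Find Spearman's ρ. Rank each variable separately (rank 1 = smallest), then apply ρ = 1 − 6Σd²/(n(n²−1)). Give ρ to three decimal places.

-0.286

Ranks of variable 1: 2, 7, 8, 6, 1, 4, 3, 5
Ranks of variable 2: 8, 2, 3, 4, 1, 5, 7, 6
d = r₁ − r₂: -6, 5, 5, 2, 0, -1, -4, -1
d²: 36, 25, 25, 4, 0, 1, 16, 1; Σd² = 108
ρ = 1 − 6·108/(8·63) = 1 − 648/504 = -0.286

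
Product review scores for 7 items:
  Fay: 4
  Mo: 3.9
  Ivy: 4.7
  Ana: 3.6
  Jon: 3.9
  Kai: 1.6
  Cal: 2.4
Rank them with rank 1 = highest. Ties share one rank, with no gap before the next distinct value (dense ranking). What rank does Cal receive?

Sorted (descending): 4.7, 4, 3.9, 3.9, 3.6, 2.4, 1.6
The 2 values of 3.9 share dense rank 3.
Remaining distinct values take the next consecutive integers.
Cal has value 2.4 → rank 5.

5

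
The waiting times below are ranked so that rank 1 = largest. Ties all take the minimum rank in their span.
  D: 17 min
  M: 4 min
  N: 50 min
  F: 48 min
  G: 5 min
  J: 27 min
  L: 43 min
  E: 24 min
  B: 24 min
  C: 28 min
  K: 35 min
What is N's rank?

Sorted (descending): 50, 48, 43, 35, 28, 27, 24, 24, 17, 5, 4
The 2 values of 24 occupy positions 7–8 → each gets rank 7.
N has value 50 min → rank 1.

1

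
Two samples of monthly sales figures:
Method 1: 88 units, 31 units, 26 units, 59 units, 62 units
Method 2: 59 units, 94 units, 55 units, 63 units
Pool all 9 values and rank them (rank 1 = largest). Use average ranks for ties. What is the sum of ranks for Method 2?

16.5

Sorted (descending): 94, 88, 63, 62, 59, 59, 55, 31, 26
The 2 values of 59 occupy positions 5–6 → average rank (5+6)/2 = 5.5.
Method 2 values → pooled ranks: 59→5.5, 94→1, 55→7, 63→3
Rank sum = 5.5 + 1 + 7 + 3 = 16.5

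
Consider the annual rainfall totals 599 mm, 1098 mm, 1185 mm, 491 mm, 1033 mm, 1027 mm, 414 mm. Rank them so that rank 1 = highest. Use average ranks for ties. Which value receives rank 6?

491

Sorted (descending): 1185, 1098, 1033, 1027, 599, 491, 414
No ties — each value takes its position as its rank.
Rank 6 → value 491.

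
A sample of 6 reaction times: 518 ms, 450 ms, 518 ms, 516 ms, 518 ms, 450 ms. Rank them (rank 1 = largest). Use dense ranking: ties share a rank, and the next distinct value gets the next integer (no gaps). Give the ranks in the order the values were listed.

1, 3, 1, 2, 1, 3

Sorted (descending): 518, 518, 518, 516, 450, 450
The 3 values of 518 share dense rank 1.
The 2 values of 450 share dense rank 3.
Remaining distinct values take the next consecutive integers.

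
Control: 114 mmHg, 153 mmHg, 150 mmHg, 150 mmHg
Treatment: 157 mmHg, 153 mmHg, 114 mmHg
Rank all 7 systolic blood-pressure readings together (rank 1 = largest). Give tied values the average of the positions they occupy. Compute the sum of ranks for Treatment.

10

Sorted (descending): 157, 153, 153, 150, 150, 114, 114
The 2 values of 153 occupy positions 2–3 → average rank (2+3)/2 = 2.5.
The 2 values of 150 occupy positions 4–5 → average rank (4+5)/2 = 4.5.
The 2 values of 114 occupy positions 6–7 → average rank (6+7)/2 = 6.5.
Treatment values → pooled ranks: 157→1, 153→2.5, 114→6.5
Rank sum = 1 + 2.5 + 6.5 = 10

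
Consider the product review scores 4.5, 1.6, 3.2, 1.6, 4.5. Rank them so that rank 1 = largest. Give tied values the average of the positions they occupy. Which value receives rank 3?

Sorted (descending): 4.5, 4.5, 3.2, 1.6, 1.6
The 2 values of 4.5 occupy positions 1–2 → average rank (1+2)/2 = 1.5.
The 2 values of 1.6 occupy positions 4–5 → average rank (4+5)/2 = 4.5.
Rank 3 → value 3.2.

3.2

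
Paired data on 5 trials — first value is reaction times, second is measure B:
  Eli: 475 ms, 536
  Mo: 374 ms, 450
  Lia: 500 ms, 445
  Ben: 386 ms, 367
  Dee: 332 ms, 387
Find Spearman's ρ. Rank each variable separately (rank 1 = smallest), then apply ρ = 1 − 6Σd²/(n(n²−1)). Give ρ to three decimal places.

Ranks of variable 1: 4, 2, 5, 3, 1
Ranks of variable 2: 5, 4, 3, 1, 2
d = r₁ − r₂: -1, -2, 2, 2, -1
d²: 1, 4, 4, 4, 1; Σd² = 14
ρ = 1 − 6·14/(5·24) = 1 − 84/120 = 0.300

0.300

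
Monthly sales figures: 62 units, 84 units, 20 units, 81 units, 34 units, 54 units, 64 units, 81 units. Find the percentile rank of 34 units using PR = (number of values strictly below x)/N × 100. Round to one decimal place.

12.5

N = 8.
Strictly below 34: 1. Equal to 34: 1.
PR = 1/8 × 100 = 12.5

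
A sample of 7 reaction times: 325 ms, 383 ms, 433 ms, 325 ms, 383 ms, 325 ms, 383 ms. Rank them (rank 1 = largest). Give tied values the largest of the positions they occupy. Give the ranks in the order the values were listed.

7, 4, 1, 7, 4, 7, 4

Sorted (descending): 433, 383, 383, 383, 325, 325, 325
The 3 values of 383 occupy positions 2–4 → each gets rank 4.
The 3 values of 325 occupy positions 5–7 → each gets rank 7.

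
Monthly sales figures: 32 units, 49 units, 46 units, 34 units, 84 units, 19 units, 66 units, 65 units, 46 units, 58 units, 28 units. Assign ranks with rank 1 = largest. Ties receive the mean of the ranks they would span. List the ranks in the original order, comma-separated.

9, 5, 6.5, 8, 1, 11, 2, 3, 6.5, 4, 10

Sorted (descending): 84, 66, 65, 58, 49, 46, 46, 34, 32, 28, 19
The 2 values of 46 occupy positions 6–7 → average rank (6+7)/2 = 6.5.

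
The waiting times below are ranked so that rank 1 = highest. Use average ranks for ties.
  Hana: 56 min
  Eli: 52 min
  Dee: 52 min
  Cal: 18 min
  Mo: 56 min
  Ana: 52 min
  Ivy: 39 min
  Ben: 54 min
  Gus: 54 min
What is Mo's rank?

1.5

Sorted (descending): 56, 56, 54, 54, 52, 52, 52, 39, 18
The 2 values of 56 occupy positions 1–2 → average rank (1+2)/2 = 1.5.
The 2 values of 54 occupy positions 3–4 → average rank (3+4)/2 = 3.5.
The 3 values of 52 occupy positions 5–7 → average rank 6.
Mo has value 56 min → rank 1.5.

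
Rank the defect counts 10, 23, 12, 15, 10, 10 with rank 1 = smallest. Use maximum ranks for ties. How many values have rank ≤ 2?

Sorted (ascending): 10, 10, 10, 12, 15, 23
The 3 values of 10 occupy positions 1–3 → each gets rank 3.
Ranks ≤ 2: {} → 0 values.

0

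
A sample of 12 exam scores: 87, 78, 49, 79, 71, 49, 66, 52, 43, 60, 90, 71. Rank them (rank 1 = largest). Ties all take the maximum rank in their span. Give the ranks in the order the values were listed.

2, 4, 11, 3, 6, 11, 7, 9, 12, 8, 1, 6

Sorted (descending): 90, 87, 79, 78, 71, 71, 66, 60, 52, 49, 49, 43
The 2 values of 71 occupy positions 5–6 → each gets rank 6.
The 2 values of 49 occupy positions 10–11 → each gets rank 11.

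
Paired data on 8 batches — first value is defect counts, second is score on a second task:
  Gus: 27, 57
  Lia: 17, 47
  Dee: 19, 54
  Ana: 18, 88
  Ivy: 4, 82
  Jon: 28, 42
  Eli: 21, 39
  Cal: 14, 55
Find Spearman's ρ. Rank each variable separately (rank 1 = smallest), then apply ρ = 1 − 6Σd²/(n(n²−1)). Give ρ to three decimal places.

Ranks of variable 1: 7, 3, 5, 4, 1, 8, 6, 2
Ranks of variable 2: 6, 3, 4, 8, 7, 2, 1, 5
d = r₁ − r₂: 1, 0, 1, -4, -6, 6, 5, -3
d²: 1, 0, 1, 16, 36, 36, 25, 9; Σd² = 124
ρ = 1 − 6·124/(8·63) = 1 − 744/504 = -0.476

-0.476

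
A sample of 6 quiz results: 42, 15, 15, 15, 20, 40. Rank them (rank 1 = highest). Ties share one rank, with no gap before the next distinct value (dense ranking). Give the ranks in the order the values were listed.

1, 4, 4, 4, 3, 2

Sorted (descending): 42, 40, 20, 15, 15, 15
The 3 values of 15 share dense rank 4.
Remaining distinct values take the next consecutive integers.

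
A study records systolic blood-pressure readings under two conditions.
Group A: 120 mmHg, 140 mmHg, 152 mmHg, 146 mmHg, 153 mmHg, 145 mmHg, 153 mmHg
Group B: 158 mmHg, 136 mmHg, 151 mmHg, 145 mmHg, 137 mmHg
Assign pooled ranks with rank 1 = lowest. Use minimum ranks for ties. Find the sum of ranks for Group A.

Sorted (ascending): 120, 136, 137, 140, 145, 145, 146, 151, 152, 153, 153, 158
The 2 values of 145 occupy positions 5–6 → each gets rank 5.
The 2 values of 153 occupy positions 10–11 → each gets rank 10.
Group A values → pooled ranks: 120→1, 140→4, 152→9, 146→7, 153→10, 145→5, 153→10
Rank sum = 1 + 4 + 9 + 7 + 10 + 5 + 10 = 46

46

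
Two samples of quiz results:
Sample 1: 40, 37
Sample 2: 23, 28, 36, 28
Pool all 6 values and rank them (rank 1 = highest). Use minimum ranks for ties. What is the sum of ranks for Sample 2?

17

Sorted (descending): 40, 37, 36, 28, 28, 23
The 2 values of 28 occupy positions 4–5 → each gets rank 4.
Sample 2 values → pooled ranks: 23→6, 28→4, 36→3, 28→4
Rank sum = 6 + 4 + 3 + 4 = 17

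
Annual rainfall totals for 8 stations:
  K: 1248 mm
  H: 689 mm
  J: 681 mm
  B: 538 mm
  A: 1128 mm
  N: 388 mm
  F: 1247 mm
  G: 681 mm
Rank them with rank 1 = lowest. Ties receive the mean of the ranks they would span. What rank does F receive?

Sorted (ascending): 388, 538, 681, 681, 689, 1128, 1247, 1248
The 2 values of 681 occupy positions 3–4 → average rank (3+4)/2 = 3.5.
F has value 1247 mm → rank 7.

7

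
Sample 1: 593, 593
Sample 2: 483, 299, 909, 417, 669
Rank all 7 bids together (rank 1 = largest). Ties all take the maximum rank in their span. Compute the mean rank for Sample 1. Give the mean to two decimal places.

Sorted (descending): 909, 669, 593, 593, 483, 417, 299
The 2 values of 593 occupy positions 3–4 → each gets rank 4.
Sample 1 values → pooled ranks: 593→4, 593→4
Mean rank = (4 + 4) / 2 = 4.00

4.00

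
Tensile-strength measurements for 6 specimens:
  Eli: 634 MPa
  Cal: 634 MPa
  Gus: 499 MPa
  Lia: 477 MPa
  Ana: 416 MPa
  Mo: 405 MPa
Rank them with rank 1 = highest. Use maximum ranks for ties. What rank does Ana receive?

Sorted (descending): 634, 634, 499, 477, 416, 405
The 2 values of 634 occupy positions 1–2 → each gets rank 2.
Ana has value 416 MPa → rank 5.

5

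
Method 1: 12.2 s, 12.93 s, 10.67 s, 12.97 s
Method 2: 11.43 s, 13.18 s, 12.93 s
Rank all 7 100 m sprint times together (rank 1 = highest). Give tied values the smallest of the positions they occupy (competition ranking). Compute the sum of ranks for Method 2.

10

Sorted (descending): 13.18, 12.97, 12.93, 12.93, 12.2, 11.43, 10.67
The 2 values of 12.93 occupy positions 3–4 → each gets rank 3.
Method 2 values → pooled ranks: 11.43→6, 13.18→1, 12.93→3
Rank sum = 6 + 1 + 3 = 10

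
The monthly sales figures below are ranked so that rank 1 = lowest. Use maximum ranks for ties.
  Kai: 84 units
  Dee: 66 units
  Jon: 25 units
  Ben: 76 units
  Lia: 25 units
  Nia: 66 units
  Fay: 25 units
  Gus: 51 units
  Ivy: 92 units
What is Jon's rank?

3

Sorted (ascending): 25, 25, 25, 51, 66, 66, 76, 84, 92
The 3 values of 25 occupy positions 1–3 → each gets rank 3.
The 2 values of 66 occupy positions 5–6 → each gets rank 6.
Jon has value 25 units → rank 3.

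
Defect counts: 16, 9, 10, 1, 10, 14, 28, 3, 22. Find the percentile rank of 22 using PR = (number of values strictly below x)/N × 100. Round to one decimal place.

77.8

N = 9.
Strictly below 22: 7. Equal to 22: 1.
PR = 7/9 × 100 = 77.8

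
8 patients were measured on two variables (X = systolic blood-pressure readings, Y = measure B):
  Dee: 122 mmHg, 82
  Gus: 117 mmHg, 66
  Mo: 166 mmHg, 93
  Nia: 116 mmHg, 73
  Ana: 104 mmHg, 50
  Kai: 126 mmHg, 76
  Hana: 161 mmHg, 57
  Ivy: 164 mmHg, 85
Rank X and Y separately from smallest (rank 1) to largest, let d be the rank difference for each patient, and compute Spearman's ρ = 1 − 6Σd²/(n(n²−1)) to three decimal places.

0.714

Ranks of variable 1: 4, 3, 8, 2, 1, 5, 6, 7
Ranks of variable 2: 6, 3, 8, 4, 1, 5, 2, 7
d = r₁ − r₂: -2, 0, 0, -2, 0, 0, 4, 0
d²: 4, 0, 0, 4, 0, 0, 16, 0; Σd² = 24
ρ = 1 − 6·24/(8·63) = 1 − 144/504 = 0.714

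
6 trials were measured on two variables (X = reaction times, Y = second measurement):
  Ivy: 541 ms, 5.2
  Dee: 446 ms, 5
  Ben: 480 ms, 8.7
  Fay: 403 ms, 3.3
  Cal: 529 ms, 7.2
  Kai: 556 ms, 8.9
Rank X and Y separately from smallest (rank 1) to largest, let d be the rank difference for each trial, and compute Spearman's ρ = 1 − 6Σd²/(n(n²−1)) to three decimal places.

Ranks of variable 1: 5, 2, 3, 1, 4, 6
Ranks of variable 2: 3, 2, 5, 1, 4, 6
d = r₁ − r₂: 2, 0, -2, 0, 0, 0
d²: 4, 0, 4, 0, 0, 0; Σd² = 8
ρ = 1 − 6·8/(6·35) = 1 − 48/210 = 0.771

0.771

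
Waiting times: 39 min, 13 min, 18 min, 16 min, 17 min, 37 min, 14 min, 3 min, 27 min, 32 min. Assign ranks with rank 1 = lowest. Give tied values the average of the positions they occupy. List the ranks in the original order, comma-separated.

10, 2, 6, 4, 5, 9, 3, 1, 7, 8

Sorted (ascending): 3, 13, 14, 16, 17, 18, 27, 32, 37, 39
No ties — each value takes its position as its rank.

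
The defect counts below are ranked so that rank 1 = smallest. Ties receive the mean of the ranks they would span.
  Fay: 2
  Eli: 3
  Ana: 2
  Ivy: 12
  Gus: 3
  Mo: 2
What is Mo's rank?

Sorted (ascending): 2, 2, 2, 3, 3, 12
The 3 values of 2 occupy positions 1–3 → average rank 2.
The 2 values of 3 occupy positions 4–5 → average rank (4+5)/2 = 4.5.
Mo has value 2 → rank 2.

2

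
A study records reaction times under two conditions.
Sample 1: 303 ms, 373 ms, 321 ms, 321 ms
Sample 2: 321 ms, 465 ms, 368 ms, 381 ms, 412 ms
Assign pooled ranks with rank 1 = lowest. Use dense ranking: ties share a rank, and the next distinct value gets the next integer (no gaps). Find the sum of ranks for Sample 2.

Sorted (ascending): 303, 321, 321, 321, 368, 373, 381, 412, 465
The 3 values of 321 share dense rank 2.
Remaining distinct values take the next consecutive integers.
Sample 2 values → pooled ranks: 321→2, 465→7, 368→3, 381→5, 412→6
Rank sum = 2 + 7 + 3 + 5 + 6 = 23

23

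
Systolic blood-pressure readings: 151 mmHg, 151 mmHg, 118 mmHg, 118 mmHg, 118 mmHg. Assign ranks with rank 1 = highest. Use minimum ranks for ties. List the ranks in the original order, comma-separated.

1, 1, 3, 3, 3

Sorted (descending): 151, 151, 118, 118, 118
The 2 values of 151 occupy positions 1–2 → each gets rank 1.
The 3 values of 118 occupy positions 3–5 → each gets rank 3.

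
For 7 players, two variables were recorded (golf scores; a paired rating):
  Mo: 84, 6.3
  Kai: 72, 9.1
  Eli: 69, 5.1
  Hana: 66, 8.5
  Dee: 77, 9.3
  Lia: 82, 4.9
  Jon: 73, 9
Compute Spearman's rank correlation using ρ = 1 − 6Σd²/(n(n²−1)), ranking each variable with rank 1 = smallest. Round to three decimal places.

Ranks of variable 1: 7, 3, 2, 1, 5, 6, 4
Ranks of variable 2: 3, 6, 2, 4, 7, 1, 5
d = r₁ − r₂: 4, -3, 0, -3, -2, 5, -1
d²: 16, 9, 0, 9, 4, 25, 1; Σd² = 64
ρ = 1 − 6·64/(7·48) = 1 − 384/336 = -0.143

-0.143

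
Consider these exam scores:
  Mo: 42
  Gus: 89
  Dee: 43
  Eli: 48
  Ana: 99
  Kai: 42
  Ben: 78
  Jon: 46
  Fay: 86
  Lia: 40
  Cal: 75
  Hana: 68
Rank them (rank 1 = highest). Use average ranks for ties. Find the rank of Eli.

7

Sorted (descending): 99, 89, 86, 78, 75, 68, 48, 46, 43, 42, 42, 40
The 2 values of 42 occupy positions 10–11 → average rank (10+11)/2 = 10.5.
Eli has value 48 → rank 7.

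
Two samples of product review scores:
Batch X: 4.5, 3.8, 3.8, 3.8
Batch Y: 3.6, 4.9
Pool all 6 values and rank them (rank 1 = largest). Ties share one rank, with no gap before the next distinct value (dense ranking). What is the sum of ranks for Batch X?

11

Sorted (descending): 4.9, 4.5, 3.8, 3.8, 3.8, 3.6
The 3 values of 3.8 share dense rank 3.
Remaining distinct values take the next consecutive integers.
Batch X values → pooled ranks: 4.5→2, 3.8→3, 3.8→3, 3.8→3
Rank sum = 2 + 3 + 3 + 3 = 11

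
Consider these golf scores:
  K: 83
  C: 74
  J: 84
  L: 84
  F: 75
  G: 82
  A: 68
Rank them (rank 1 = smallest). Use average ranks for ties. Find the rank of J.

6.5

Sorted (ascending): 68, 74, 75, 82, 83, 84, 84
The 2 values of 84 occupy positions 6–7 → average rank (6+7)/2 = 6.5.
J has value 84 → rank 6.5.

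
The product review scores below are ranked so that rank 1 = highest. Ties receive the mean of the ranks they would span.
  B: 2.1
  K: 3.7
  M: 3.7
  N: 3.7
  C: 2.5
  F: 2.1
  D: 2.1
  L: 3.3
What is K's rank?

Sorted (descending): 3.7, 3.7, 3.7, 3.3, 2.5, 2.1, 2.1, 2.1
The 3 values of 3.7 occupy positions 1–3 → average rank 2.
The 3 values of 2.1 occupy positions 6–8 → average rank 7.
K has value 3.7 → rank 2.

2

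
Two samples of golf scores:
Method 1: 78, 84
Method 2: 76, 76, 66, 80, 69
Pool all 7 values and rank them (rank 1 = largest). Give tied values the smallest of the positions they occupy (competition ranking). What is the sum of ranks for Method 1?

4

Sorted (descending): 84, 80, 78, 76, 76, 69, 66
The 2 values of 76 occupy positions 4–5 → each gets rank 4.
Method 1 values → pooled ranks: 78→3, 84→1
Rank sum = 3 + 1 = 4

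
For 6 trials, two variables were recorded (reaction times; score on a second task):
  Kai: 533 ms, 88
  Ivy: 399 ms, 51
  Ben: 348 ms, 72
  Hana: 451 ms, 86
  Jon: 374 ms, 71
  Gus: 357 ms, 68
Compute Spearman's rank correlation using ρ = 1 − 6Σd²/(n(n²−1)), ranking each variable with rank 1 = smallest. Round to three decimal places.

Ranks of variable 1: 6, 4, 1, 5, 3, 2
Ranks of variable 2: 6, 1, 4, 5, 3, 2
d = r₁ − r₂: 0, 3, -3, 0, 0, 0
d²: 0, 9, 9, 0, 0, 0; Σd² = 18
ρ = 1 − 6·18/(6·35) = 1 − 108/210 = 0.486

0.486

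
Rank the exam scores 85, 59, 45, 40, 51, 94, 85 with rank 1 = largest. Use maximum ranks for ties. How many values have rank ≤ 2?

1

Sorted (descending): 94, 85, 85, 59, 51, 45, 40
The 2 values of 85 occupy positions 2–3 → each gets rank 3.
Ranks ≤ 2: {1} → 1 value.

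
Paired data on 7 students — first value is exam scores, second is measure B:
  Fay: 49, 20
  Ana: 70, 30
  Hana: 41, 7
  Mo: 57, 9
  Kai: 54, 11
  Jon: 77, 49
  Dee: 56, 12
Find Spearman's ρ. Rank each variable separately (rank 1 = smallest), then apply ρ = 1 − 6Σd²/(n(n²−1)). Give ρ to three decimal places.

Ranks of variable 1: 2, 6, 1, 5, 3, 7, 4
Ranks of variable 2: 5, 6, 1, 2, 3, 7, 4
d = r₁ − r₂: -3, 0, 0, 3, 0, 0, 0
d²: 9, 0, 0, 9, 0, 0, 0; Σd² = 18
ρ = 1 − 6·18/(7·48) = 1 − 108/336 = 0.679

0.679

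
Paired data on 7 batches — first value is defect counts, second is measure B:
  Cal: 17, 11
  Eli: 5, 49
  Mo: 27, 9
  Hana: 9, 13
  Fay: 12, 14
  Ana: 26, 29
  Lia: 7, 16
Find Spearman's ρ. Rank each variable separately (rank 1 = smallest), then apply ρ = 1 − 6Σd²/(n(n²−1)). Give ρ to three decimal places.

Ranks of variable 1: 5, 1, 7, 3, 4, 6, 2
Ranks of variable 2: 2, 7, 1, 3, 4, 6, 5
d = r₁ − r₂: 3, -6, 6, 0, 0, 0, -3
d²: 9, 36, 36, 0, 0, 0, 9; Σd² = 90
ρ = 1 − 6·90/(7·48) = 1 − 540/336 = -0.607

-0.607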